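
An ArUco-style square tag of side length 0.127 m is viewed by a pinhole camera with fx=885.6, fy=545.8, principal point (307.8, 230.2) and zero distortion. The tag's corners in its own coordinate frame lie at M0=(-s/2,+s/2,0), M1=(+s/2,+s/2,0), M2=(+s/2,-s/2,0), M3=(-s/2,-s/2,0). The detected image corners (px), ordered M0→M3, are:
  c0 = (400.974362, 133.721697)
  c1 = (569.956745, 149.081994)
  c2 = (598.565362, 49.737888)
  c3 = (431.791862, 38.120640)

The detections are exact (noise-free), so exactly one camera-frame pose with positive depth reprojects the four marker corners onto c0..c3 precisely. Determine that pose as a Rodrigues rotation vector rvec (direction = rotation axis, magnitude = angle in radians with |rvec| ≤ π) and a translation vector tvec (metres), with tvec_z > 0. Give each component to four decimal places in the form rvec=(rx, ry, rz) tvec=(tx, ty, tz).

Intrinsics K: fx=885.6, fy=545.8, cx=307.8, cy=230.2
Marker side s = 0.127 m; corners in marker frame (Z=0):
  M0 = (-0.0635, +0.0635, 0)
  M1 = (+0.0635, +0.0635, 0)
  M2 = (+0.0635, -0.0635, 0)
  M3 = (-0.0635, -0.0635, 0)
Detected image corners:
  c0 = (400.974362, 133.721697) px
  c1 = (569.956745, 149.081994) px
  c2 = (598.565362, 49.737888) px
  c3 = (431.791862, 38.120640) px
Planar DLT: solve 8×8 A·h = b for H (H[2,2]=1):
  H  [+1181.12479 -310.84800 +498.96822]
  H  [+80.01465 +753.02595 +92.07052]
  H  [-0.28115 -0.15336 +1.00000]
B = K⁻¹H; ‖b₁‖=1.482672, ‖b₂‖=1.482671; λ = 2/(‖b₁‖+‖b₂‖) = 0.674458, sign → tz>0 ⇒ λ=+0.674458
r₁ = λ·B[:,0] = (+0.96543,+0.17885,-0.18962); r₂ = λ·B[:,1] = (-0.20079,+0.97416,-0.10344)
r₃ = r₁×r₂ = (+0.16622,+0.13794,+0.97639); SVD([r₁ r₂ r₃]) → R = UVᵀ:
  R  [+0.96543 -0.20079 +0.16622]
  R  [+0.17885 +0.97416 +0.13794]
  R  [-0.18962 -0.10344 +0.97639]
t = (+0.14559, -0.17069, +0.67446) m
tr R = 2.915983; θ = arccos((tr R − 1)/2) = 0.290882 rad = 16.666°
axis k = ((R−Rᵀ)₃₂, (R−Rᵀ)₁₃, (R−Rᵀ)₂₁) / (2 sinθ) = (-0.420808, +0.620375, +0.661857)
rvec = θ·k = (-0.122406, +0.180456, +0.192522)

rvec=(-0.1224, 0.1805, 0.1925) tvec=(0.1456, -0.1707, 0.6745)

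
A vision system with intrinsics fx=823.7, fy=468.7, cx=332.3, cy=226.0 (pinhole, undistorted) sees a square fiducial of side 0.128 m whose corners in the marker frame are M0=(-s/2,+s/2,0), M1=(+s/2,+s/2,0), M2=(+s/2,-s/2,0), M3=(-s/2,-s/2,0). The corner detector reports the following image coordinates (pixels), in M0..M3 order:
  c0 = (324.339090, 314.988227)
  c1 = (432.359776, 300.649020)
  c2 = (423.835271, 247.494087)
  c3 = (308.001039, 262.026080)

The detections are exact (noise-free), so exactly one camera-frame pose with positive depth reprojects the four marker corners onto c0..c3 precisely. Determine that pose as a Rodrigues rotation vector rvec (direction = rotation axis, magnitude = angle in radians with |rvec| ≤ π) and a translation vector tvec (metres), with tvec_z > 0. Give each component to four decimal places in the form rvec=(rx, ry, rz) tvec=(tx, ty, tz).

rvec=(0.4969, -0.1571, -0.1777) tvec=(0.0448, 0.1093, 0.9124)

Intrinsics K: fx=823.7, fy=468.7, cx=332.3, cy=226.0
Marker side s = 0.128 m; corners in marker frame (Z=0):
  M0 = (-0.0640, +0.0640, 0)
  M1 = (+0.0640, +0.0640, 0)
  M2 = (+0.0640, -0.0640, 0)
  M3 = (-0.0640, -0.0640, 0)
Detected image corners:
  c0 = (324.339090, 314.988227) px
  c1 = (432.359776, 300.649020) px
  c2 = (423.835271, 247.494087) px
  c3 = (308.001039, 262.026080) px
Planar DLT: solve 8×8 A·h = b for H (H[2,2]=1):
  H  [+916.73784 +295.03317 +372.76278]
  H  [-79.98902 +564.29699 +282.13958]
  H  [+0.11648 +0.53245 +1.00000]
B = K⁻¹H; ‖b₁‖=1.096034, ‖b₂‖=1.096034; λ = 2/(‖b₁‖+‖b₂‖) = 0.912380, sign → tz>0 ⇒ λ=+0.912380
r₁ = λ·B[:,0] = (+0.97256,-0.20695,+0.10627); r₂ = λ·B[:,1] = (+0.13082,+0.86423,+0.48579)
r₃ = r₁×r₂ = (-0.19238,-0.45856,+0.86759); SVD([r₁ r₂ r₃]) → R = UVᵀ:
  R  [+0.97256 +0.13082 -0.19238]
  R  [-0.20695 +0.86423 -0.45856]
  R  [+0.10627 +0.48579 +0.86759]
t = (+0.04482, +0.10928, +0.91238) m
tr R = 2.704381; θ = arccos((tr R − 1)/2) = 0.550639 rad = 31.549°
axis k = ((R−Rᵀ)₃₂, (R−Rᵀ)₁₃, (R−Rᵀ)₂₁) / (2 sinθ) = (+0.902427, -0.285387, -0.322769)
rvec = θ·k = (+0.496911, -0.157145, -0.177729)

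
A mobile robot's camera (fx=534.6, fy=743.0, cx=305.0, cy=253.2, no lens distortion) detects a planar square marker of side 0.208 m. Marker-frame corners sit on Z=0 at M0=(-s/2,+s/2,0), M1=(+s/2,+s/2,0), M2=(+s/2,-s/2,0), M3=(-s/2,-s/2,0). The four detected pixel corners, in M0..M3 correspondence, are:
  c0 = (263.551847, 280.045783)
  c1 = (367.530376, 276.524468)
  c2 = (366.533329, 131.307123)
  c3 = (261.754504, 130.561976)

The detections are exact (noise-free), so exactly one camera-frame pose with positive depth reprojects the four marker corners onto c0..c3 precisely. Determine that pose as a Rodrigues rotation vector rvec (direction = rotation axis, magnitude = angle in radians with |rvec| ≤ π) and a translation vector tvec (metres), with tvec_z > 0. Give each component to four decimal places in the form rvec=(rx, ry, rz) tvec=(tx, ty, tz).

Intrinsics K: fx=534.6, fy=743.0, cx=305.0, cy=253.2
Marker side s = 0.208 m; corners in marker frame (Z=0):
  M0 = (-0.1040, +0.1040, 0)
  M1 = (+0.1040, +0.1040, 0)
  M2 = (+0.1040, -0.1040, 0)
  M3 = (-0.1040, -0.1040, 0)
Detected image corners:
  c0 = (263.551847, 280.045783) px
  c1 = (367.530376, 276.524468) px
  c2 = (366.533329, 131.307123) px
  c3 = (261.754504, 130.561976) px
Planar DLT: solve 8×8 A·h = b for H (H[2,2]=1):
  H  [+545.74479 +17.70695 +315.60240]
  H  [+21.83922 +715.42751 +204.86790]
  H  [+0.13953 +0.03499 +1.00000]
B = K⁻¹H; ‖b₁‖=0.951700, ‖b₂‖=0.951700; λ = 2/(‖b₁‖+‖b₂‖) = 1.050752, sign → tz>0 ⇒ λ=+1.050752
r₁ = λ·B[:,0] = (+0.98901,-0.01908,+0.14662); r₂ = λ·B[:,1] = (+0.01382,+0.99923,+0.03677)
r₃ = r₁×r₂ = (-0.14720,-0.03434,+0.98851); SVD([r₁ r₂ r₃]) → R = UVᵀ:
  R  [+0.98901 +0.01382 -0.14720]
  R  [-0.01908 +0.99923 -0.03434]
  R  [+0.14662 +0.03677 +0.98851]
t = (+0.02084, -0.06835, +1.05075) m
tr R = 2.976748; θ = arccos((tr R − 1)/2) = 0.152636 rad = 8.745°
axis k = ((R−Rᵀ)₃₂, (R−Rᵀ)₁₃, (R−Rᵀ)₂₁) / (2 sinθ) = (+0.233844, -0.966234, -0.108204)
rvec = θ·k = (+0.035693, -0.147482, -0.016516)

rvec=(0.0357, -0.1475, -0.0165) tvec=(0.0208, -0.0684, 1.0508)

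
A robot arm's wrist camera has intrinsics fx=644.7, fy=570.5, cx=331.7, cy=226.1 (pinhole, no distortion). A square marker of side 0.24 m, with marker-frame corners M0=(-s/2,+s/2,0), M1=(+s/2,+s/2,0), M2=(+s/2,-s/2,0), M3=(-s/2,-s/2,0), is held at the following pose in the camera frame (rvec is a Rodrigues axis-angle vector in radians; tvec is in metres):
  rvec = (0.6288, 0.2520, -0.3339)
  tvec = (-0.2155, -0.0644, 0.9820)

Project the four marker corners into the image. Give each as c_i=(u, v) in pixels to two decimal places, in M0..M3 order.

Intrinsics K: fx=644.7, fy=570.5, cx=331.7, cy=226.1
Marker side s = 0.24 m; corners in marker frame (Z=0):
  M0 = (-0.1200, +0.1200, 0)
  M1 = (+0.1200, +0.1200, 0)
  M2 = (+0.1200, -0.1200, 0)
  M3 = (-0.1200, -0.1200, 0)
rvec = (0.6288, 0.2520, -0.3339), |rvec| = θ = 0.75524 rad = 43.272°
Rodrigues: sinθ=0.68546, 1−cosθ=0.27189; R = I + sinθ·[k]× + (1−cosθ)·[k]×²:
    [+0.91658 +0.37859 +0.12864]
    [-0.22752 +0.75838 -0.61081]
    [-0.32880 +0.53060 +0.78125]
t = (-0.2155, -0.0644, 0.9820) m
M0: Pc = R·M0+t = (-0.28006, +0.05391, +1.08513); u = 644.7·(-0.28006)/1.08513 + 331.7 = 165.3098, v = 570.5·(+0.05391)/1.08513 + 226.1 = 254.4417
M1: Pc = R·M1+t = (-0.06008, -0.00070, +1.00622); u = 644.7·(-0.06008)/1.00622 + 331.7 = 293.2059, v = 570.5·(-0.00070)/1.00622 + 226.1 = 225.7051
M2: Pc = R·M2+t = (-0.15094, -0.18271, +0.87887); u = 644.7·(-0.15094)/0.87887 + 331.7 = 220.9773, v = 570.5·(-0.18271)/0.87887 + 226.1 = 107.4994
M3: Pc = R·M3+t = (-0.37092, -0.12810, +0.95778); u = 644.7·(-0.37092)/0.95778 + 331.7 = 82.0276, v = 570.5·(-0.12810)/0.95778 + 226.1 = 149.7957

c0=(165.31, 254.44) c1=(293.21, 225.71) c2=(220.98, 107.50) c3=(82.03, 149.80)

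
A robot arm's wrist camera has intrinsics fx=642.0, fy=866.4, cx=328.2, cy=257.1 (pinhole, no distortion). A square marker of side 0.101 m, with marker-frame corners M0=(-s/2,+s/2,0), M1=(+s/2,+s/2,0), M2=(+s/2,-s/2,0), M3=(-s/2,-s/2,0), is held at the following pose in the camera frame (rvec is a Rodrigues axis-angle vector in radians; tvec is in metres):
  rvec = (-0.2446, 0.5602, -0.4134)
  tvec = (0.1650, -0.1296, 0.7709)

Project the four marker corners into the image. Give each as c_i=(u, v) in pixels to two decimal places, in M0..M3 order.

c0=(445.40, 187.64) c1=(521.08, 130.22) c2=(486.16, 33.96) c3=(415.64, 94.53)

Intrinsics K: fx=642.0, fy=866.4, cx=328.2, cy=257.1
Marker side s = 0.101 m; corners in marker frame (Z=0):
  M0 = (-0.0505, +0.0505, 0)
  M1 = (+0.0505, +0.0505, 0)
  M2 = (+0.0505, -0.0505, 0)
  M3 = (-0.0505, -0.0505, 0)
rvec = (-0.2446, 0.5602, -0.4134), |rvec| = θ = 0.73794 rad = 42.281°
Rodrigues: sinθ=0.67276, 1−cosθ=0.26014; R = I + sinθ·[k]× + (1−cosθ)·[k]×²:
    [+0.76844 +0.31143 +0.55903]
    [-0.44235 +0.88978 +0.11236]
    [-0.46242 -0.33363 +0.82150]
t = (0.1650, -0.1296, 0.7709) m
M0: Pc = R·M0+t = (+0.14192, -0.06233, +0.77740); u = 642.0·(+0.14192)/0.77740 + 328.2 = 445.4020, v = 866.4·(-0.06233)/0.77740 + 257.1 = 187.6371
M1: Pc = R·M1+t = (+0.21953, -0.10700, +0.73070); u = 642.0·(+0.21953)/0.73070 + 328.2 = 521.0842, v = 866.4·(-0.10700)/0.73070 + 257.1 = 130.2230
M2: Pc = R·M2+t = (+0.18808, -0.19687, +0.76440); u = 642.0·(+0.18808)/0.76440 + 328.2 = 486.1635, v = 866.4·(-0.19687)/0.76440 + 257.1 = 33.9564
M3: Pc = R·M3+t = (+0.11047, -0.15220, +0.81110); u = 642.0·(+0.11047)/0.81110 + 328.2 = 415.6363, v = 866.4·(-0.15220)/0.81110 + 257.1 = 94.5284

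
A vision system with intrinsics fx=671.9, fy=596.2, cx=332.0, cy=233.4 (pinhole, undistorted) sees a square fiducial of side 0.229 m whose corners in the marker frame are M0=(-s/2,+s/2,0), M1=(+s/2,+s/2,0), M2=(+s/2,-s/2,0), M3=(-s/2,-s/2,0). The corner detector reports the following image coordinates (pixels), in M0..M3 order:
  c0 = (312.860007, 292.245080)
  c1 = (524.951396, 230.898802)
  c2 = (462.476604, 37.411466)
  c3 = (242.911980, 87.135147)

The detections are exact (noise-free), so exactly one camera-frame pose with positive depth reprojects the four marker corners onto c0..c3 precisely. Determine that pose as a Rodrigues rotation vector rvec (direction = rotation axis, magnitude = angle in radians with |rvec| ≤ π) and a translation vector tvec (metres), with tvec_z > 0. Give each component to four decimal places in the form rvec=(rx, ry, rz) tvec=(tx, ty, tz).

rvec=(0.0176, -0.1867, -0.2945) tvec=(0.0564, -0.0792, 0.6598)

Intrinsics K: fx=671.9, fy=596.2, cx=332.0, cy=233.4
Marker side s = 0.229 m; corners in marker frame (Z=0):
  M0 = (-0.1145, +0.1145, 0)
  M1 = (+0.1145, +0.1145, 0)
  M2 = (+0.1145, -0.1145, 0)
  M3 = (-0.1145, -0.1145, 0)
Detected image corners:
  c0 = (312.860007, 292.245080) px
  c1 = (524.951396, 230.898802) px
  c2 = (462.476604, 37.411466) px
  c3 = (242.911980, 87.135147) px
Planar DLT: solve 8×8 A·h = b for H (H[2,2]=1):
  H  [+1047.84070 +314.59586 +389.43364]
  H  [-198.43328 +880.40665 +161.82148]
  H  [+0.27342 +0.06732 +1.00000]
B = K⁻¹H; ‖b₁‖=1.515653, ‖b₂‖=1.515653; λ = 2/(‖b₁‖+‖b₂‖) = 0.659782, sign → tz>0 ⇒ λ=+0.659782
r₁ = λ·B[:,0] = (+0.93980,-0.29022,+0.18040); r₂ = λ·B[:,1] = (+0.28697,+0.95691,+0.04442)
r₃ = r₁×r₂ = (-0.18552,+0.01002,+0.98259); SVD([r₁ r₂ r₃]) → R = UVᵀ:
  R  [+0.93980 +0.28697 -0.18552]
  R  [-0.29022 +0.95691 +0.01002]
  R  [+0.18040 +0.04442 +0.98259]
t = (+0.05640, -0.07921, +0.65978) m
tr R = 2.879301; θ = arccos((tr R − 1)/2) = 0.349188 rad = 20.007°
axis k = ((R−Rᵀ)₃₂, (R−Rᵀ)₁₃, (R−Rᵀ)₂₁) / (2 sinθ) = (+0.050266, -0.534752, -0.843513)
rvec = θ·k = (+0.017552, -0.186729, -0.294545)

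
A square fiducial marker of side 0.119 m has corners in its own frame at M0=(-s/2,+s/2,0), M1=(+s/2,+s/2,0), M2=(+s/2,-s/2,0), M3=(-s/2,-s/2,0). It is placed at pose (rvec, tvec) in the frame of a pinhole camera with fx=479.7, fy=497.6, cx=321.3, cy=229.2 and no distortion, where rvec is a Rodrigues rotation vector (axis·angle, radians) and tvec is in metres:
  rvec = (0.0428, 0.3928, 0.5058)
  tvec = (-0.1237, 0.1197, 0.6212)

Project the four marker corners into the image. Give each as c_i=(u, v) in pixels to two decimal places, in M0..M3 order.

c0=(174.54, 338.78) c1=(239.60, 393.14) c2=(282.08, 310.04) c3=(212.53, 259.84)

Intrinsics K: fx=479.7, fy=497.6, cx=321.3, cy=229.2
Marker side s = 0.119 m; corners in marker frame (Z=0):
  M0 = (-0.0595, +0.0595, 0)
  M1 = (+0.0595, +0.0595, 0)
  M2 = (+0.0595, -0.0595, 0)
  M3 = (-0.0595, -0.0595, 0)
rvec = (0.0428, 0.3928, 0.5058), |rvec| = θ = 0.64184 rad = 36.775°
Rodrigues: sinθ=0.59867, 1−cosθ=0.19900; R = I + sinθ·[k]× + (1−cosθ)·[k]×²:
    [+0.80188 -0.46366 +0.37684]
    [+0.47990 +0.87553 +0.05605]
    [-0.35592 +0.13590 +0.92458]
t = (-0.1237, 0.1197, 0.6212) m
M0: Pc = R·M0+t = (-0.19900, +0.14324, +0.65046); u = 479.7·(-0.19900)/0.65046 + 321.3 = 174.5429, v = 497.6·(+0.14324)/0.65046 + 229.2 = 338.7775
M1: Pc = R·M1+t = (-0.10358, +0.20035, +0.60811); u = 479.7·(-0.10358)/0.60811 + 321.3 = 239.5953, v = 497.6·(+0.20035)/0.60811 + 229.2 = 393.1399
M2: Pc = R·M2+t = (-0.04840, +0.09616, +0.59194); u = 479.7·(-0.04840)/0.59194 + 321.3 = 282.0768, v = 497.6·(+0.09616)/0.59194 + 229.2 = 310.0351
M3: Pc = R·M3+t = (-0.14382, +0.03905, +0.63429); u = 479.7·(-0.14382)/0.63429 + 321.3 = 212.5291, v = 497.6·(+0.03905)/0.63429 + 229.2 = 259.8361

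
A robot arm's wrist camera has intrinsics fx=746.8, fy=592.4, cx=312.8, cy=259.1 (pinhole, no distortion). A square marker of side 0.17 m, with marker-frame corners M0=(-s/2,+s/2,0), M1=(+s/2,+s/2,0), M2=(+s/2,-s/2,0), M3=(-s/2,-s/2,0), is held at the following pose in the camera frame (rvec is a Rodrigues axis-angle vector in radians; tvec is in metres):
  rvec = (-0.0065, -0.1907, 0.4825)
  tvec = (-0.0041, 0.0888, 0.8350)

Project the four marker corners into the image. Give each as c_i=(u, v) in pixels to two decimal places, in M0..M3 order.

c0=(205.57, 349.84) c1=(339.78, 401.51) c2=(407.92, 295.64) c3=(277.66, 240.57)

Intrinsics K: fx=746.8, fy=592.4, cx=312.8, cy=259.1
Marker side s = 0.17 m; corners in marker frame (Z=0):
  M0 = (-0.0850, +0.0850, 0)
  M1 = (+0.0850, +0.0850, 0)
  M2 = (+0.0850, -0.0850, 0)
  M3 = (-0.0850, -0.0850, 0)
rvec = (-0.0065, -0.1907, 0.4825), |rvec| = θ = 0.51886 rad = 29.728°
Rodrigues: sinθ=0.49589, 1−cosθ=0.13161; R = I + sinθ·[k]× + (1−cosθ)·[k]×²:
    [+0.86841 -0.46053 -0.18379]
    [+0.46175 +0.88616 -0.03877]
    [+0.18072 -0.05120 +0.98220]
t = (-0.0041, 0.0888, 0.8350) m
M0: Pc = R·M0+t = (-0.11706, +0.12488, +0.81529); u = 746.8·(-0.11706)/0.81529 + 312.8 = 205.5735, v = 592.4·(+0.12488)/0.81529 + 259.1 = 349.8365
M1: Pc = R·M1+t = (+0.03057, +0.20337, +0.84601); u = 746.8·(+0.03057)/0.84601 + 312.8 = 339.7843, v = 592.4·(+0.20337)/0.84601 + 259.1 = 401.5071
M2: Pc = R·M2+t = (+0.10886, +0.05272, +0.85471); u = 746.8·(+0.10886)/0.85471 + 312.8 = 407.9156, v = 592.4·(+0.05272)/0.85471 + 259.1 = 295.6432
M3: Pc = R·M3+t = (-0.03877, -0.02577, +0.82399); u = 746.8·(-0.03877)/0.82399 + 312.8 = 277.6627, v = 592.4·(-0.02577)/0.82399 + 259.1 = 240.5712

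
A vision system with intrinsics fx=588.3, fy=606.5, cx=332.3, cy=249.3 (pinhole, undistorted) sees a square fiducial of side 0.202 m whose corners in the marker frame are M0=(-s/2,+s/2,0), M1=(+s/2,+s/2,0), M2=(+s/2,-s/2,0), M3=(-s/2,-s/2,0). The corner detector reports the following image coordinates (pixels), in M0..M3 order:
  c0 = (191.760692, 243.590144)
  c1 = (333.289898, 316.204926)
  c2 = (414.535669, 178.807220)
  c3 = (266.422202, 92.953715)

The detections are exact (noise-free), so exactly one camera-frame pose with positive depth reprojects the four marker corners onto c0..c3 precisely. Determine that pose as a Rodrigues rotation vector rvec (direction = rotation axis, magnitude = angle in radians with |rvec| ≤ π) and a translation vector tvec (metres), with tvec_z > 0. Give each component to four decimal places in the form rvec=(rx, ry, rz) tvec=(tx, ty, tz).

rvec=(0.3091, -0.1167, 0.5011) tvec=(-0.0373, -0.0450, 0.7237)

Intrinsics K: fx=588.3, fy=606.5, cx=332.3, cy=249.3
Marker side s = 0.202 m; corners in marker frame (Z=0):
  M0 = (-0.1010, +0.1010, 0)
  M1 = (+0.1010, +0.1010, 0)
  M2 = (+0.1010, -0.1010, 0)
  M3 = (-0.1010, -0.1010, 0)
Detected image corners:
  c0 = (191.760692, 243.590144) px
  c1 = (333.289898, 316.204926) px
  c2 = (414.535669, 178.807220) px
  c3 = (266.422202, 92.953715) px
Planar DLT: solve 8×8 A·h = b for H (H[2,2]=1):
  H  [+793.39261 -276.99459 +301.94359]
  H  [+444.17638 +787.49776 +211.54898]
  H  [+0.25556 +0.36263 +1.00000]
B = K⁻¹H; ‖b₁‖=1.381698, ‖b₂‖=1.381698; λ = 2/(‖b₁‖+‖b₂‖) = 0.723747, sign → tz>0 ⇒ λ=+0.723747
r₁ = λ·B[:,0] = (+0.87158,+0.45402,+0.18496); r₂ = λ·B[:,1] = (-0.48902,+0.83185,+0.26246)
r₃ = r₁×r₂ = (-0.03470,-0.31920,+0.94705); SVD([r₁ r₂ r₃]) → R = UVᵀ:
  R  [+0.87158 -0.48902 -0.03470]
  R  [+0.45402 +0.83185 -0.31920]
  R  [+0.18496 +0.26246 +0.94705]
t = (-0.03735, -0.04505, +0.72375) m
tr R = 2.650489; θ = arccos((tr R − 1)/2) = 0.600162 rad = 34.387°
axis k = ((R−Rᵀ)₃₂, (R−Rᵀ)₁₃, (R−Rᵀ)₂₁) / (2 sinθ) = (+0.514946, -0.194470, +0.834873)
rvec = θ·k = (+0.309051, -0.116713, +0.501059)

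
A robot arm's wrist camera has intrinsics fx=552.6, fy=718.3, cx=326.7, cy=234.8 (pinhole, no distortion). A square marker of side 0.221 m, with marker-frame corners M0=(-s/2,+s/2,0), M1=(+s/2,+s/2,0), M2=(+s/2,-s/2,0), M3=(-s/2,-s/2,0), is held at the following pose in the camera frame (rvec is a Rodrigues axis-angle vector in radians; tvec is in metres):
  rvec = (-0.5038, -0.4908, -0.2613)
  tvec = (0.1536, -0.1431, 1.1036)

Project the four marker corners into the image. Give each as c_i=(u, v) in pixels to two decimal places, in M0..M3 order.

Intrinsics K: fx=552.6, fy=718.3, cx=326.7, cy=234.8
Marker side s = 0.221 m; corners in marker frame (Z=0):
  M0 = (-0.1105, +0.1105, 0)
  M1 = (+0.1105, +0.1105, 0)
  M2 = (+0.1105, -0.1105, 0)
  M3 = (-0.1105, -0.1105, 0)
rvec = (-0.5038, -0.4908, -0.2613), |rvec| = θ = 0.75032 rad = 42.990°
Rodrigues: sinθ=0.68187, 1−cosθ=0.26853; R = I + sinθ·[k]× + (1−cosθ)·[k]×²:
    [+0.85254 +0.35540 -0.38324]
    [-0.11952 +0.84637 +0.51901]
    [+0.50882 -0.39667 +0.76404]
t = (0.1536, -0.1431, 1.1036) m
M0: Pc = R·M0+t = (+0.09867, -0.03637, +1.00354); u = 552.6·(+0.09867)/1.00354 + 326.7 = 381.0308, v = 718.3·(-0.03637)/1.00354 + 234.8 = 208.7685
M1: Pc = R·M1+t = (+0.28708, -0.06278, +1.11599); u = 552.6·(+0.28708)/1.11599 + 326.7 = 468.8506, v = 718.3·(-0.06278)/1.11599 + 234.8 = 194.3898
M2: Pc = R·M2+t = (+0.20853, -0.24983, +1.20366); u = 552.6·(+0.20853)/1.20366 + 326.7 = 422.4378, v = 718.3·(-0.24983)/1.20366 + 234.8 = 85.7096
M3: Pc = R·M3+t = (+0.02012, -0.22342, +1.09121); u = 552.6·(+0.02012)/1.09121 + 326.7 = 336.8903, v = 718.3·(-0.22342)/1.09121 + 234.8 = 87.7336

c0=(381.03, 208.77) c1=(468.85, 194.39) c2=(422.44, 85.71) c3=(336.89, 87.73)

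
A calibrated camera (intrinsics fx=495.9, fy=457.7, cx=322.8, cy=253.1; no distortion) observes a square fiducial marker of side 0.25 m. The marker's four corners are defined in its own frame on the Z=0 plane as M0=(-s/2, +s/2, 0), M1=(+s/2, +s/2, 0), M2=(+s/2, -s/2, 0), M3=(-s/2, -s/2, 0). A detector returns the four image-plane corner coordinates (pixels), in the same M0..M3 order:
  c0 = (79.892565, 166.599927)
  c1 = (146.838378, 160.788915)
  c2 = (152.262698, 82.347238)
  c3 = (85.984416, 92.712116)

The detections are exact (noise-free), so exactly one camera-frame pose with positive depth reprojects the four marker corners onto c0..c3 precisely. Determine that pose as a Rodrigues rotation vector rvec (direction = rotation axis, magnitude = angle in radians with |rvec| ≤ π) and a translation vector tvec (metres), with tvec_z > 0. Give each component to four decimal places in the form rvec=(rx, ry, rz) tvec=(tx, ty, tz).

Intrinsics K: fx=495.9, fy=457.7, cx=322.8, cy=253.1
Marker side s = 0.25 m; corners in marker frame (Z=0):
  M0 = (-0.1250, +0.1250, 0)
  M1 = (+0.1250, +0.1250, 0)
  M2 = (+0.1250, -0.1250, 0)
  M3 = (-0.1250, -0.1250, 0)
Detected image corners:
  c0 = (79.892565, 166.599927) px
  c1 = (146.838378, 160.788915) px
  c2 = (152.262698, 82.347238) px
  c3 = (85.984416, 92.712116) px
Planar DLT: solve 8×8 A·h = b for H (H[2,2]=1):
  H  [+237.88012 -30.20157 +115.24379]
  H  [-63.28076 +296.67664 +125.44433]
  H  [-0.24567 -0.06132 +1.00000]
B = K⁻¹H; ‖b₁‖=0.685172, ‖b₂‖=0.685172; λ = 2/(‖b₁‖+‖b₂‖) = 1.459488, sign → tz>0 ⇒ λ=+1.459488
r₁ = λ·B[:,0] = (+0.93350,-0.00351,-0.35855); r₂ = λ·B[:,1] = (-0.03063,+0.99552,-0.08950)
r₃ = r₁×r₂ = (+0.35726,+0.09453,+0.92921); SVD([r₁ r₂ r₃]) → R = UVᵀ:
  R  [+0.93350 -0.03063 +0.35726]
  R  [-0.00351 +0.99552 +0.09453]
  R  [-0.35855 -0.08950 +0.92921]
t = (-0.61086, -0.40706, +1.45949) m
tr R = 2.858228; θ = arccos((tr R − 1)/2) = 0.378787 rad = 21.703°
axis k = ((R−Rᵀ)₃₂, (R−Rᵀ)₁₃, (R−Rᵀ)₂₁) / (2 sinθ) = (-0.248822, +0.967855, +0.036665)
rvec = θ·k = (-0.094250, +0.366610, +0.013888)

rvec=(-0.0943, 0.3666, 0.0139) tvec=(-0.6109, -0.4071, 1.4595)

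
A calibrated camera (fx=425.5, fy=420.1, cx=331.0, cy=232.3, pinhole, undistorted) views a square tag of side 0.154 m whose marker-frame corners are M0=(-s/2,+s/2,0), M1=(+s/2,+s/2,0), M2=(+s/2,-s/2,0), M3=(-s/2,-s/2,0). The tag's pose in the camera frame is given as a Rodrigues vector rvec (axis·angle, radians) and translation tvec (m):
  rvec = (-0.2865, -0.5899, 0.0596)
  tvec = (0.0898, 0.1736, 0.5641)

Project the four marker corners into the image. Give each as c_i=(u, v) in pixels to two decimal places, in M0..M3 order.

c0=(354.68, 431.04) c1=(444.51, 417.90) c2=(433.89, 306.16) c3=(349.64, 301.17)

Intrinsics K: fx=425.5, fy=420.1, cx=331.0, cy=232.3
Marker side s = 0.154 m; corners in marker frame (Z=0):
  M0 = (-0.0770, +0.0770, 0)
  M1 = (+0.0770, +0.0770, 0)
  M2 = (+0.0770, -0.0770, 0)
  M3 = (-0.0770, -0.0770, 0)
rvec = (-0.2865, -0.5899, 0.0596), |rvec| = θ = 0.65850 rad = 37.729°
Rodrigues: sinθ=0.61193, 1−cosθ=0.20909; R = I + sinθ·[k]× + (1−cosθ)·[k]×²:
    [+0.83049 +0.02611 -0.55642]
    [+0.13688 +0.95871 +0.24929]
    [+0.53995 -0.28319 +0.79263]
t = (0.0898, 0.1736, 0.5641) m
M0: Pc = R·M0+t = (+0.02786, +0.23688, +0.50072); u = 425.5·(+0.02786)/0.50072 + 331.0 = 354.6769, v = 420.1·(+0.23688)/0.50072 + 232.3 = 431.0419
M1: Pc = R·M1+t = (+0.15576, +0.25796, +0.58387); u = 425.5·(+0.15576)/0.58387 + 331.0 = 444.5101, v = 420.1·(+0.25796)/0.58387 + 232.3 = 417.9047
M2: Pc = R·M2+t = (+0.15174, +0.11032, +0.62748); u = 425.5·(+0.15174)/0.62748 + 331.0 = 433.8944, v = 420.1·(+0.11032)/0.62748 + 232.3 = 306.1588
M3: Pc = R·M3+t = (+0.02384, +0.08924, +0.54433); u = 425.5·(+0.02384)/0.54433 + 331.0 = 349.6369, v = 420.1·(+0.08924)/0.54433 + 232.3 = 301.1731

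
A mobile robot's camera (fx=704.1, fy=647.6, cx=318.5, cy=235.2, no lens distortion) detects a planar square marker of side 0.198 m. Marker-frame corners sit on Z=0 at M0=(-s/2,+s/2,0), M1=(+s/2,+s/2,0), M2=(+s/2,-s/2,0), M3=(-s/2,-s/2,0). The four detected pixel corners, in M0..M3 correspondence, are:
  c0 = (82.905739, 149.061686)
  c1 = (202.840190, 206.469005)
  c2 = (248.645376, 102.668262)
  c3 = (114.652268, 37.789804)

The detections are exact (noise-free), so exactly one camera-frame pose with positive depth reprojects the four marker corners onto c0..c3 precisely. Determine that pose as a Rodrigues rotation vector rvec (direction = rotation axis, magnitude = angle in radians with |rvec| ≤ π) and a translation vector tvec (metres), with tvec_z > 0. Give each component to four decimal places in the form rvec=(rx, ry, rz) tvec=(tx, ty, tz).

rvec=(0.5874, 0.1162, 0.4747) tvec=(-0.2194, -0.1641, 0.9829)

Intrinsics K: fx=704.1, fy=647.6, cx=318.5, cy=235.2
Marker side s = 0.198 m; corners in marker frame (Z=0):
  M0 = (-0.0990, +0.0990, 0)
  M1 = (+0.0990, +0.0990, 0)
  M2 = (+0.0990, -0.0990, 0)
  M3 = (-0.0990, -0.0990, 0)
Detected image corners:
  c0 = (82.905739, 149.061686) px
  c1 = (202.840190, 206.469005) px
  c2 = (248.645376, 102.668262) px
  c3 = (114.652268, 37.789804) px
Planar DLT: solve 8×8 A·h = b for H (H[2,2]=1):
  H  [+643.78601 -103.80358 +161.34729]
  H  [+311.21931 +613.46661 +127.10452]
  H  [+0.02804 +0.56781 +1.00000]
B = K⁻¹H; ‖b₁‖=1.017364, ‖b₂‖=1.017364; λ = 2/(‖b₁‖+‖b₂‖) = 0.982932, sign → tz>0 ⇒ λ=+0.982932
r₁ = λ·B[:,0] = (+0.88626,+0.46236,+0.02757); r₂ = λ·B[:,1] = (-0.39737,+0.72842,+0.55811)
r₃ = r₁×r₂ = (+0.23797,-0.50559,+0.82931); SVD([r₁ r₂ r₃]) → R = UVᵀ:
  R  [+0.88626 -0.39737 +0.23797]
  R  [+0.46236 +0.72842 -0.50559]
  R  [+0.02757 +0.55811 +0.82931]
t = (-0.21939, -0.16407, +0.98293) m
tr R = 2.443994; θ = arccos((tr R − 1)/2) = 0.764112 rad = 43.780°
axis k = ((R−Rᵀ)₃₂, (R−Rᵀ)₁₃, (R−Rᵀ)₂₁) / (2 sinθ) = (+0.768688, +0.152050, +0.621288)
rvec = θ·k = (+0.587364, +0.116183, +0.474734)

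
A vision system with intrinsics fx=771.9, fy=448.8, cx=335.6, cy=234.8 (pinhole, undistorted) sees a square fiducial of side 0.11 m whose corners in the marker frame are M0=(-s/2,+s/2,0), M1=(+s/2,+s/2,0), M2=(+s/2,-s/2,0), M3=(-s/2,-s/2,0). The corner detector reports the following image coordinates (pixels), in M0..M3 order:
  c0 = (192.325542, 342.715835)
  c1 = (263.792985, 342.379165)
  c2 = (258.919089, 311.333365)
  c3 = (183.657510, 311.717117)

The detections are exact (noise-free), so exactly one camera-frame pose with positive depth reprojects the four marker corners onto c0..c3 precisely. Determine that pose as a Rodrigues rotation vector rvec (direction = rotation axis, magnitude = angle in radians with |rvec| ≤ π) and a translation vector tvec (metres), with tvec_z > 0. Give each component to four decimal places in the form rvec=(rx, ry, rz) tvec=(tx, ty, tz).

Intrinsics K: fx=771.9, fy=448.8, cx=335.6, cy=234.8
Marker side s = 0.11 m; corners in marker frame (Z=0):
  M0 = (-0.0550, +0.0550, 0)
  M1 = (+0.0550, +0.0550, 0)
  M2 = (+0.0550, -0.0550, 0)
  M3 = (-0.0550, -0.0550, 0)
Detected image corners:
  c0 = (192.325542, 342.715835) px
  c1 = (263.792985, 342.379165) px
  c2 = (258.919089, 311.333365) px
  c3 = (183.657510, 311.717117) px
Planar DLT: solve 8×8 A·h = b for H (H[2,2]=1):
  H  [+664.63208 +167.36466 +224.74466]
  H  [-5.99304 +436.02719 +327.43820]
  H  [-0.00833 +0.47092 +1.00000]
B = K⁻¹H; ‖b₁‖=0.864742, ‖b₂‖=0.864742; λ = 2/(‖b₁‖+‖b₂‖) = 1.156414, sign → tz>0 ⇒ λ=+1.156414
r₁ = λ·B[:,0] = (+0.99990,-0.01040,-0.00963); r₂ = λ·B[:,1] = (+0.01397,+0.83860,+0.54457)
r₃ = r₁×r₂ = (+0.00241,-0.54465,+0.83866); SVD([r₁ r₂ r₃]) → R = UVᵀ:
  R  [+0.99990 +0.01397 +0.00241]
  R  [-0.01040 +0.83860 -0.54465]
  R  [-0.00963 +0.54457 +0.83866]
t = (-0.16608, +0.23870, +1.15641) m
tr R = 2.677153; θ = arccos((tr R − 1)/2) = 0.576131 rad = 33.010°
axis k = ((R−Rᵀ)₃₂, (R−Rᵀ)₁₃, (R−Rᵀ)₂₁) / (2 sinθ) = (+0.999689, +0.011054, -0.022370)
rvec = θ·k = (+0.575952, +0.006369, -0.012888)

rvec=(0.5760, 0.0064, -0.0129) tvec=(-0.1661, 0.2387, 1.1564)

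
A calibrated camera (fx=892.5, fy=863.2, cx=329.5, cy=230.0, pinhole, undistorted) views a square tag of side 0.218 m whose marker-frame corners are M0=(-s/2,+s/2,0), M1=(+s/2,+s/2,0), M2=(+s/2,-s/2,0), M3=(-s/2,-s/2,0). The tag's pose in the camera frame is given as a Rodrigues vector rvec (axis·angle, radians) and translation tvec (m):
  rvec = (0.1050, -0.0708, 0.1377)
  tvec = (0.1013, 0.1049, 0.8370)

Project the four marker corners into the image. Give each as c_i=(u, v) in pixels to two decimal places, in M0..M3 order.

Intrinsics K: fx=892.5, fy=863.2, cx=329.5, cy=230.0
Marker side s = 0.218 m; corners in marker frame (Z=0):
  M0 = (-0.1090, +0.1090, 0)
  M1 = (+0.1090, +0.1090, 0)
  M2 = (+0.1090, -0.1090, 0)
  M3 = (-0.1090, -0.1090, 0)
rvec = (0.1050, -0.0708, 0.1377), |rvec| = θ = 0.18708 rad = 10.719°
Rodrigues: sinθ=0.18599, 1−cosθ=0.01745; R = I + sinθ·[k]× + (1−cosθ)·[k]×²:
    [+0.98805 -0.14060 -0.06318]
    [+0.13319 +0.98505 -0.10925]
    [+0.07760 +0.09953 +0.99200]
t = (0.1013, 0.1049, 0.8370) m
M0: Pc = R·M0+t = (-0.02172, +0.19775, +0.83939); u = 892.5·(-0.02172)/0.83939 + 329.5 = 306.4024, v = 863.2·(+0.19775)/0.83939 + 230.0 = 433.3618
M1: Pc = R·M1+t = (+0.19367, +0.22679, +0.85631); u = 892.5·(+0.19367)/0.85631 + 329.5 = 531.3573, v = 863.2·(+0.22679)/0.85631 + 230.0 = 458.6141
M2: Pc = R·M2+t = (+0.22432, +0.01205, +0.83461); u = 892.5·(+0.22432)/0.83461 + 329.5 = 569.3827, v = 863.2·(+0.01205)/0.83461 + 230.0 = 242.4601
M3: Pc = R·M3+t = (+0.00893, -0.01699, +0.81769); u = 892.5·(+0.00893)/0.81769 + 329.5 = 339.2455, v = 863.2·(-0.01699)/0.81769 + 230.0 = 212.0661

c0=(306.40, 433.36) c1=(531.36, 458.61) c2=(569.38, 242.46) c3=(339.25, 212.07)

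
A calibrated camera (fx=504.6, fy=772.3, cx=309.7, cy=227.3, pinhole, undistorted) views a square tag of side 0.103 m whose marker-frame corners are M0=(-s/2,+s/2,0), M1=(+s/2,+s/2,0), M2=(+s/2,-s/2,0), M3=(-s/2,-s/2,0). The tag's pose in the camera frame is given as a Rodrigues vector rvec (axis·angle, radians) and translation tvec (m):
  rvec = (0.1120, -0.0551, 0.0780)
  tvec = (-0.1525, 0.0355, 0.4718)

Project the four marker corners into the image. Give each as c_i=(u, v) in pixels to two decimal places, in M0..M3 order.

c0=(88.53, 361.90) c1=(199.02, 372.55) c2=(205.31, 208.08) c3=(92.21, 195.01)

Intrinsics K: fx=504.6, fy=772.3, cx=309.7, cy=227.3
Marker side s = 0.103 m; corners in marker frame (Z=0):
  M0 = (-0.0515, +0.0515, 0)
  M1 = (+0.0515, +0.0515, 0)
  M2 = (+0.0515, -0.0515, 0)
  M3 = (-0.0515, -0.0515, 0)
rvec = (0.1120, -0.0551, 0.0780), |rvec| = θ = 0.14719 rad = 8.433°
Rodrigues: sinθ=0.14666, 1−cosθ=0.01081; R = I + sinθ·[k]× + (1−cosθ)·[k]×²:
    [+0.99545 -0.08080 -0.05054]
    [+0.07464 +0.99070 -0.11374]
    [+0.05926 +0.10945 +0.99222]
t = (-0.1525, 0.0355, 0.4718) m
M0: Pc = R·M0+t = (-0.20793, +0.08268, +0.47438); u = 504.6·(-0.20793)/0.47438 + 309.7 = 88.5297, v = 772.3·(+0.08268)/0.47438 + 227.3 = 361.8989
M1: Pc = R·M1+t = (-0.10540, +0.09037, +0.48049); u = 504.6·(-0.10540)/0.48049 + 309.7 = 199.0156, v = 772.3·(+0.09037)/0.48049 + 227.3 = 372.5458
M2: Pc = R·M2+t = (-0.09707, -0.01168, +0.46922); u = 504.6·(-0.09707)/0.46922 + 309.7 = 205.3062, v = 772.3·(-0.01168)/0.46922 + 227.3 = 208.0799
M3: Pc = R·M3+t = (-0.19960, -0.01937, +0.46311); u = 504.6·(-0.19960)/0.46311 + 309.7 = 92.2136, v = 772.3·(-0.01937)/0.46311 + 227.3 = 195.0061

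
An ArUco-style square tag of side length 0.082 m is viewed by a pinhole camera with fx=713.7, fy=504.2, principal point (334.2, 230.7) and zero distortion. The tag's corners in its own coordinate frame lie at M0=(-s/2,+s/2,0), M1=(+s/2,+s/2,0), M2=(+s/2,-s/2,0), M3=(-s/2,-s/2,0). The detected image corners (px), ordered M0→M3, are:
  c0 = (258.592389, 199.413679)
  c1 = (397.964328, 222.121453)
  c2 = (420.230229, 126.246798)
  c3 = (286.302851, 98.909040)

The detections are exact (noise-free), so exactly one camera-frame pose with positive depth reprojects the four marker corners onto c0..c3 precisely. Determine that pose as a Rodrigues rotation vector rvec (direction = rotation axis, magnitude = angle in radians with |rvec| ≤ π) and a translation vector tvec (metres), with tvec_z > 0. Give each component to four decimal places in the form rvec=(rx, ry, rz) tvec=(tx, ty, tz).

Intrinsics K: fx=713.7, fy=504.2, cx=334.2, cy=230.7
Marker side s = 0.082 m; corners in marker frame (Z=0):
  M0 = (-0.0410, +0.0410, 0)
  M1 = (+0.0410, +0.0410, 0)
  M2 = (+0.0410, -0.0410, 0)
  M3 = (-0.0410, -0.0410, 0)
Detected image corners:
  c0 = (258.592389, 199.413679) px
  c1 = (397.964328, 222.121453) px
  c2 = (420.230229, 126.246798) px
  c3 = (286.302851, 98.909040) px
Planar DLT: solve 8×8 A·h = b for H (H[2,2]=1):
  H  [+1893.51493 -427.79324 +342.82938]
  H  [+413.53376 +1137.84753 +161.28302]
  H  [+0.66775 -0.36379 +1.00000]
B = K⁻¹H; ‖b₁‖=2.487626, ‖b₂‖=2.487626; λ = 2/(‖b₁‖+‖b₂‖) = 0.401990, sign → tz>0 ⇒ λ=+0.401990
r₁ = λ·B[:,0] = (+0.94082,+0.20688,+0.26843); r₂ = λ·B[:,1] = (-0.17248,+0.97410,-0.14624)
r₃ = r₁×r₂ = (-0.29173,+0.09129,+0.95213); SVD([r₁ r₂ r₃]) → R = UVᵀ:
  R  [+0.94082 -0.17248 -0.29173]
  R  [+0.20688 +0.97410 +0.09129]
  R  [+0.26843 -0.14624 +0.95213]
t = (+0.00486, -0.05534, +0.40199) m
tr R = 2.867054; θ = arccos((tr R − 1)/2) = 0.366668 rad = 21.009°
axis k = ((R−Rᵀ)₃₂, (R−Rᵀ)₁₃, (R−Rᵀ)₂₁) / (2 sinθ) = (-0.331270, -0.781239, +0.529080)
rvec = θ·k = (-0.121466, -0.286455, +0.193996)

rvec=(-0.1215, -0.2865, 0.1940) tvec=(0.0049, -0.0553, 0.4020)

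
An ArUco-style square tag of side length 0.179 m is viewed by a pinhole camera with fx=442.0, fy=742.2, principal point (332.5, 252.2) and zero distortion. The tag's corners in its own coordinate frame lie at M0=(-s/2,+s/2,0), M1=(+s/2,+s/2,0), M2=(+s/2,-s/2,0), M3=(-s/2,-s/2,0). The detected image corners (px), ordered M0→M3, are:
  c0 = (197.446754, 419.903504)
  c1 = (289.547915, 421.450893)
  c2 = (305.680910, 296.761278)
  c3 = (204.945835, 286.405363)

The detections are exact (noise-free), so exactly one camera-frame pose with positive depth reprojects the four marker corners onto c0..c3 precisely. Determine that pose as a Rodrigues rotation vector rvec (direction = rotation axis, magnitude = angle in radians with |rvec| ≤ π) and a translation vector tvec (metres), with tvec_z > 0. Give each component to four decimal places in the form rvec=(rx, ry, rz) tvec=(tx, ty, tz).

Intrinsics K: fx=442.0, fy=742.2, cx=332.5, cy=252.2
Marker side s = 0.179 m; corners in marker frame (Z=0):
  M0 = (-0.0895, +0.0895, 0)
  M1 = (+0.0895, +0.0895, 0)
  M2 = (+0.0895, -0.0895, 0)
  M3 = (-0.0895, -0.0895, 0)
Detected image corners:
  c0 = (197.446754, 419.903504) px
  c1 = (289.547915, 421.450893) px
  c2 = (305.680910, 296.761278) px
  c3 = (204.945835, 286.405363) px
Planar DLT: solve 8×8 A·h = b for H (H[2,2]=1):
  H  [+626.29219 +68.87212 +250.65430]
  H  [+158.87575 +914.11075 +359.36720]
  H  [+0.35612 +0.54390 +1.00000]
B = K⁻¹H; ‖b₁‖=1.206570, ‖b₂‖=1.206570; λ = 2/(‖b₁‖+‖b₂‖) = 0.828796, sign → tz>0 ⇒ λ=+0.828796
r₁ = λ·B[:,0] = (+0.95233,+0.07712,+0.29515); r₂ = λ·B[:,1] = (-0.20997,+0.86759,+0.45078)
r₃ = r₁×r₂ = (-0.22130,-0.49127,+0.84243); SVD([r₁ r₂ r₃]) → R = UVᵀ:
  R  [+0.95233 -0.20997 -0.22130]
  R  [+0.07712 +0.86759 -0.49127]
  R  [+0.29515 +0.45078 +0.84243]
t = (-0.15347, +0.11967, +0.82880) m
tr R = 2.662347; θ = arccos((tr R − 1)/2) = 0.589581 rad = 33.781°
axis k = ((R−Rᵀ)₃₂, (R−Rᵀ)₁₃, (R−Rᵀ)₂₁) / (2 sinθ) = (+0.847149, -0.464423, +0.258165)
rvec = θ·k = (+0.499463, -0.273815, +0.152209)

rvec=(0.4995, -0.2738, 0.1522) tvec=(-0.1535, 0.1197, 0.8288)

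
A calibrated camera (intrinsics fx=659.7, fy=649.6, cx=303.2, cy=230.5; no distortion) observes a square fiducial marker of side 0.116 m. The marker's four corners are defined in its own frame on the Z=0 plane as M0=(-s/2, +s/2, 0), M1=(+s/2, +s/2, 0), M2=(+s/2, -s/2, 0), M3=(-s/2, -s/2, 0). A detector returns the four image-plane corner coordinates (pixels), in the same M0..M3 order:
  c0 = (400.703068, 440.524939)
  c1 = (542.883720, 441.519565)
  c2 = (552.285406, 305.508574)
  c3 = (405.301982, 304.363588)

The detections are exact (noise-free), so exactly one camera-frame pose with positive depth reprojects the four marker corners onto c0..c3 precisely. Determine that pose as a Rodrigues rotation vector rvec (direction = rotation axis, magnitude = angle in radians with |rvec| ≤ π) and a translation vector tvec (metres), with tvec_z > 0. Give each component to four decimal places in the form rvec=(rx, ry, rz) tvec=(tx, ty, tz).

rvec=(0.1522, -0.0032, 0.0086) tvec=(0.1379, 0.1169, 0.5289)

Intrinsics K: fx=659.7, fy=649.6, cx=303.2, cy=230.5
Marker side s = 0.116 m; corners in marker frame (Z=0):
  M0 = (-0.0580, +0.0580, 0)
  M1 = (+0.0580, +0.0580, 0)
  M2 = (+0.0580, -0.0580, 0)
  M3 = (-0.0580, -0.0580, 0)
Detected image corners:
  c0 = (400.703068, 440.524939) px
  c1 = (542.883720, 441.519565) px
  c2 = (552.285406, 305.508574) px
  c3 = (405.301982, 304.363588) px
Planar DLT: solve 8×8 A·h = b for H (H[2,2]=1):
  H  [+1249.50846 +75.91852 +475.26582]
  H  [+11.92360 +1280.09578 +374.11092]
  H  [+0.00727 +0.28672 +1.00000]
B = K⁻¹H; ‖b₁‖=1.890794, ‖b₂‖=1.890794; λ = 2/(‖b₁‖+‖b₂‖) = 0.528878, sign → tz>0 ⇒ λ=+0.528878
r₁ = λ·B[:,0] = (+0.99996,+0.00834,+0.00385); r₂ = λ·B[:,1] = (-0.00883,+0.98840,+0.15164)
r₃ = r₁×r₂ = (-0.00254,-0.15167,+0.98843); SVD([r₁ r₂ r₃]) → R = UVᵀ:
  R  [+0.99996 -0.00883 -0.00254]
  R  [+0.00834 +0.98840 -0.15167]
  R  [+0.00385 +0.15164 +0.98843]
t = (+0.13794, +0.11692, +0.52888) m
tr R = 2.976783; θ = arccos((tr R − 1)/2) = 0.152519 rad = 8.739°
axis k = ((R−Rᵀ)₃₂, (R−Rᵀ)₁₃, (R−Rᵀ)₂₁) / (2 sinθ) = (+0.998181, -0.021000, +0.056517)
rvec = θ·k = (+0.152242, -0.003203, +0.008620)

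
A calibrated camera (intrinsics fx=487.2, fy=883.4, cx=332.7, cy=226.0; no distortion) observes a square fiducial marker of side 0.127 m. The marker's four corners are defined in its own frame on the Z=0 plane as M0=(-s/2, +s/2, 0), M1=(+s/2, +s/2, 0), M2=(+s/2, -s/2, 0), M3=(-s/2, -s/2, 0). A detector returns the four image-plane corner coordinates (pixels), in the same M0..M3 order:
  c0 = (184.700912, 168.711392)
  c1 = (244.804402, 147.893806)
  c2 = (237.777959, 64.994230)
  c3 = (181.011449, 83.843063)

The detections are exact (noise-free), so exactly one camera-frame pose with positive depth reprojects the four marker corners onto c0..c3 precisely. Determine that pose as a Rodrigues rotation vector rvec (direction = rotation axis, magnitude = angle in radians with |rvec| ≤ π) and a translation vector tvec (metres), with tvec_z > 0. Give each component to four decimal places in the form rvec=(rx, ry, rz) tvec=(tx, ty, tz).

rvec=(-0.5116, -0.0291, -0.2148) tvec=(-0.2615, -0.1327, 1.0568)

Intrinsics K: fx=487.2, fy=883.4, cx=332.7, cy=226.0
Marker side s = 0.127 m; corners in marker frame (Z=0):
  M0 = (-0.0635, +0.0635, 0)
  M1 = (+0.0635, +0.0635, 0)
  M2 = (+0.0635, -0.0635, 0)
  M3 = (-0.0635, -0.0635, 0)
Detected image corners:
  c0 = (184.700912, 168.711392) px
  c1 = (244.804402, 147.893806) px
  c2 = (237.777959, 64.994230) px
  c3 = (181.011449, 83.843063) px
Planar DLT: solve 8×8 A·h = b for H (H[2,2]=1):
  H  [+476.02931 -54.60057 +212.13852]
  H  [-147.00302 +607.32429 +115.09592]
  H  [+0.07682 -0.45670 +1.00000]
B = K⁻¹H; ‖b₁‖=0.946269, ‖b₂‖=0.946269; λ = 2/(‖b₁‖+‖b₂‖) = 1.056782, sign → tz>0 ⇒ λ=+1.056782
r₁ = λ·B[:,0] = (+0.97711,-0.19662,+0.08119); r₂ = λ·B[:,1] = (+0.21114,+0.84999,-0.48263)
r₃ = r₁×r₂ = (+0.02589,+0.48872,+0.87205); SVD([r₁ r₂ r₃]) → R = UVᵀ:
  R  [+0.97711 +0.21114 +0.02589]
  R  [-0.19662 +0.84999 +0.48872]
  R  [+0.08119 -0.48263 +0.87205]
t = (-0.26151, -0.13267, +1.05678) m
tr R = 2.699159; θ = arccos((tr R − 1)/2) = 0.555609 rad = 31.834°
axis k = ((R−Rᵀ)₃₂, (R−Rᵀ)₁₃, (R−Rᵀ)₂₁) / (2 sinθ) = (-0.920782, -0.052417, -0.386540)
rvec = θ·k = (-0.511595, -0.029123, -0.214765)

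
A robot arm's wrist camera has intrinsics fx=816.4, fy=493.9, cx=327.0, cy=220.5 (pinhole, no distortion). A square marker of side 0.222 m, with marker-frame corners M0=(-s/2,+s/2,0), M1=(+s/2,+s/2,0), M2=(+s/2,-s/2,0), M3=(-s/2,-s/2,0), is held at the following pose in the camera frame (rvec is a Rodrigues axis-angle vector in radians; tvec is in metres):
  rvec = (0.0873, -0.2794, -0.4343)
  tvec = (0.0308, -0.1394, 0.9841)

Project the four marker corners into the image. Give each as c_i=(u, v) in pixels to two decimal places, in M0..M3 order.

Intrinsics K: fx=816.4, fy=493.9, cx=327.0, cy=220.5
Marker side s = 0.222 m; corners in marker frame (Z=0):
  M0 = (-0.1110, +0.1110, 0)
  M1 = (+0.1110, +0.1110, 0)
  M2 = (+0.1110, -0.1110, 0)
  M3 = (-0.1110, -0.1110, 0)
rvec = (0.0873, -0.2794, -0.4343), |rvec| = θ = 0.52374 rad = 30.008°
Rodrigues: sinθ=0.50012, 1−cosθ=0.13404; R = I + sinθ·[k]× + (1−cosθ)·[k]×²:
    [+0.86968 +0.40280 -0.28533]
    [-0.42664 +0.90410 -0.02407]
    [+0.24827 +0.14266 +0.95813]
t = (0.0308, -0.1394, 0.9841) m
M0: Pc = R·M0+t = (-0.02102, +0.00831, +0.97238); u = 816.4·(-0.02102)/0.97238 + 327.0 = 309.3483, v = 493.9·(+0.00831)/0.97238 + 220.5 = 224.7219
M1: Pc = R·M1+t = (+0.17204, -0.08640, +1.02749); u = 816.4·(+0.17204)/1.02749 + 327.0 = 463.6990, v = 493.9·(-0.08640)/1.02749 + 220.5 = 178.9684
M2: Pc = R·M2+t = (+0.08262, -0.28711, +0.99582); u = 816.4·(+0.08262)/0.99582 + 327.0 = 394.7373, v = 493.9·(-0.28711)/0.99582 + 220.5 = 78.1006
M3: Pc = R·M3+t = (-0.11044, -0.19240, +0.94071); u = 816.4·(-0.11044)/0.94071 + 327.0 = 231.1495, v = 493.9·(-0.19240)/0.94071 + 220.5 = 119.4846

c0=(309.35, 224.72) c1=(463.70, 178.97) c2=(394.74, 78.10) c3=(231.15, 119.48)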